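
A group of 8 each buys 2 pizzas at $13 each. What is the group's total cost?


Cost per person:
2 x $13 = $26
Group total:
8 x $26 = $208

$208


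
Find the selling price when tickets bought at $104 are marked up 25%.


Calculate the markup amount:
25% of $104 = $26
Add to cost:
$104 + $26 = $130

$130


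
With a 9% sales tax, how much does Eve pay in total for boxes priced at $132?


Calculate the tax:
9% of $132 = $11.88
Add tax to price:
$132 + $11.88 = $143.88

$143.88


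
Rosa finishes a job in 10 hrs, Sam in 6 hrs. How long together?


Rosa's rate: 1/10 of the job per hour
Sam's rate: 1/6 of the job per hour
Combined rate: 1/10 + 1/6 = 4/15 per hour
Time = 1 / (4/15) = 15/4 = 3.75 hours

3.75 hours


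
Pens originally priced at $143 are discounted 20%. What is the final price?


Calculate the discount amount:
20% of $143 = $28.60
Subtract from original:
$143 - $28.60 = $114.40

$114.40


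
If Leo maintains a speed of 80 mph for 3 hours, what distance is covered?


Use the formula: distance = speed x time
Speed = 80 mph, Time = 3 hours
80 x 3 = 240 miles

240 miles


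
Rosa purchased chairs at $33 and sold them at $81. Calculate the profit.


Selling price = $81
Cost price = $33
Profit = selling price - cost price:
Profit = $81 - $33 = $48

$48


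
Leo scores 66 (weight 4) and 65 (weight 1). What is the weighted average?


Weighted sum:
4 x 66 + 1 x 65 = 329
Total weight:
4 + 1 = 5
Weighted average:
329 / 5 = 65.8

65.8


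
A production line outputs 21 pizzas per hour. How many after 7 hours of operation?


Production rate: 21 pizzas per hour
Time: 7 hours
Total: 21 x 7 = 147 pizzas

147 pizzas


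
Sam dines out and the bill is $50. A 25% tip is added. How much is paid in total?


Calculate the tip:
25% of $50 = $12.50
Add tip to meal cost:
$50 + $12.50 = $62.50

$62.50


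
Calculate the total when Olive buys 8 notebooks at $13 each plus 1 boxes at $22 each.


Cost of notebooks:
8 x $13 = $104
Cost of boxes:
1 x $22 = $22
Add both:
$104 + $22 = $126

$126


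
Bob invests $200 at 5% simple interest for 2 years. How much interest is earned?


Use the formula I = P x R x T / 100
P x R x T = 200 x 5 x 2 = 2000
I = 2000 / 100 = $20

$20


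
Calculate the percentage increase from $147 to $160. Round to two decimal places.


Find the absolute change:
|160 - 147| = 13
Divide by original and multiply by 100:
13 / 147 x 100 = 8.8435...% ≈ 8.84%

8.84%


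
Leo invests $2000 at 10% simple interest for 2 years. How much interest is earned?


Use the formula I = P x R x T / 100
P x R x T = 2000 x 10 x 2 = 40000
I = 40000 / 100 = $400

$400


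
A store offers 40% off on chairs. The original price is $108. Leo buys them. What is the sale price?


Calculate the discount amount:
40% of $108 = $43.20
Subtract from original:
$108 - $43.20 = $64.80

$64.80


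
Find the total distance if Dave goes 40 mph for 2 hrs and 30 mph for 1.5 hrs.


Leg 1 distance:
40 x 2 = 80 miles
Leg 2 distance:
30 x 1.5 = 45 miles
Total distance:
80 + 45 = 125 miles

125 miles


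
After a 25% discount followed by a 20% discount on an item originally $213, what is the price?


First discount:
25% of $213 = $53.25
Price after first discount:
$213 - $53.25 = $159.75
Second discount:
20% of $159.75 = $31.95
Final price:
$159.75 - $31.95 = $127.80

$127.80


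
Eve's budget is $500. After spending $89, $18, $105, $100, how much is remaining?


Add up expenses:
$89 + $18 + $105 + $100 = $312
Subtract from budget:
$500 - $312 = $188

$188


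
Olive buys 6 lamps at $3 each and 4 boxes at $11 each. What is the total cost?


Cost of lamps:
6 x $3 = $18
Cost of boxes:
4 x $11 = $44
Add both:
$18 + $44 = $62

$62


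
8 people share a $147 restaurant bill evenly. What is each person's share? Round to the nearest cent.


Total bill: $147
Number of people: 8
Each pays: $147 / 8 = $18.375 ≈ $18.38

$18.38


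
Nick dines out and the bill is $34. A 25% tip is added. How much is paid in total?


Calculate the tip:
25% of $34 = $8.50
Add tip to meal cost:
$34 + $8.50 = $42.50

$42.50


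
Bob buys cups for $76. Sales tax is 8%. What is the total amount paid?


Calculate the tax:
8% of $76 = $6.08
Add tax to price:
$76 + $6.08 = $82.08

$82.08


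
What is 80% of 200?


Convert percentage to decimal:
80% = 0.8
Multiply:
200 x 0.8 = 160

160


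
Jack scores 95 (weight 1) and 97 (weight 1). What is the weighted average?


Weighted sum:
1 x 95 + 1 x 97 = 192
Total weight:
1 + 1 = 2
Weighted average:
192 / 2 = 96

96


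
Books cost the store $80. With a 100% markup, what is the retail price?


Calculate the markup amount:
100% of $80 = $80
Add to cost:
$80 + $80 = $160

$160


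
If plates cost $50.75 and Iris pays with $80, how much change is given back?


Start with the amount paid:
$80
Subtract the price:
$80 - $50.75 = $29.25

$29.25


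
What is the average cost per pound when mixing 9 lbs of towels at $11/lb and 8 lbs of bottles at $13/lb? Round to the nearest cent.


Cost of towels:
9 x $11 = $99
Cost of bottles:
8 x $13 = $104
Total cost: $99 + $104 = $203
Total weight: 17 lbs
Average: $203 / 17 = $11.9411... ≈ $11.94/lb

$11.94/lb


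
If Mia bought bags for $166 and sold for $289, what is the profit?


Selling price = $289
Cost price = $166
Profit = selling price - cost price:
Profit = $289 - $166 = $123

$123


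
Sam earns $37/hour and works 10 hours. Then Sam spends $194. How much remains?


Calculate earnings:
10 x $37 = $370
Subtract spending:
$370 - $194 = $176

$176


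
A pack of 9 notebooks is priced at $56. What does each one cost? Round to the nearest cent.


Total cost: $56
Number of items: 9
Unit price: $56 / 9 = $6.2222... ≈ $6.22

$6.22


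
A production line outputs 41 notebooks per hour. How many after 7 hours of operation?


Production rate: 41 notebooks per hour
Time: 7 hours
Total: 41 x 7 = 287 notebooks

287 notebooks


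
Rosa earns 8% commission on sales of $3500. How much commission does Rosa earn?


Convert rate to decimal:
8% = 0.08
Multiply by sales:
$3500 x 0.08 = $280

$280


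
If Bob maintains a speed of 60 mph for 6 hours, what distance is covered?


Use the formula: distance = speed x time
Speed = 60 mph, Time = 6 hours
60 x 6 = 360 miles

360 miles


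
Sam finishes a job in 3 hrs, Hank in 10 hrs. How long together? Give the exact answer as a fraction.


Sam's rate: 1/3 of the job per hour
Hank's rate: 1/10 of the job per hour
Combined rate: 1/3 + 1/10 = 13/30 per hour
Time = 1 / (13/30) = 30/13 hours (≈ 2.31 hours)

30/13 hours


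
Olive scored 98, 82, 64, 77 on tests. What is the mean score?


Add the scores:
98 + 82 + 64 + 77 = 321
Divide by the number of tests:
321 / 4 = 80.25

80.25


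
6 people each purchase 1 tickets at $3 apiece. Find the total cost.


Cost per person:
1 x $3 = $3
Group total:
6 x $3 = $18

$18


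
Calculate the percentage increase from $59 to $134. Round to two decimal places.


Find the absolute change:
|134 - 59| = 75
Divide by original and multiply by 100:
75 / 59 x 100 = 127.1186...% ≈ 127.12%

127.12%


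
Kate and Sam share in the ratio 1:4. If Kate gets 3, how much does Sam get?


Find the multiplier:
3 / 1 = 3
Apply to Sam's share:
4 x 3 = 12

12


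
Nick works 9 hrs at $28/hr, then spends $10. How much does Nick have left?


Calculate earnings:
9 x $28 = $252
Subtract spending:
$252 - $10 = $242

$242


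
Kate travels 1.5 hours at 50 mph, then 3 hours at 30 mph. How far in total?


Leg 1 distance:
50 x 1.5 = 75 miles
Leg 2 distance:
30 x 3 = 90 miles
Total distance:
75 + 90 = 165 miles

165 miles


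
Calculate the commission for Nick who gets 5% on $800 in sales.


Convert rate to decimal:
5% = 0.05
Multiply by sales:
$800 x 0.05 = $40

$40


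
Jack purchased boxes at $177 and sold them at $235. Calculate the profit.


Selling price = $235
Cost price = $177
Profit = selling price - cost price:
Profit = $235 - $177 = $58

$58


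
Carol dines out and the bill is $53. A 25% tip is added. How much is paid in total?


Calculate the tip:
25% of $53 = $13.25
Add tip to meal cost:
$53 + $13.25 = $66.25

$66.25


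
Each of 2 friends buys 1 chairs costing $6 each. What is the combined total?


Cost per person:
1 x $6 = $6
Group total:
2 x $6 = $12

$12


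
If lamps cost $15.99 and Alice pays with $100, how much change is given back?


Start with the amount paid:
$100
Subtract the price:
$100 - $15.99 = $84.01

$84.01


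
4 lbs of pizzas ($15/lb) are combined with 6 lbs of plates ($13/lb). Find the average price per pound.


Cost of pizzas:
4 x $15 = $60
Cost of plates:
6 x $13 = $78
Total cost: $60 + $78 = $138
Total weight: 10 lbs
Average: $138 / 10 = $13.80/lb

$13.80/lb


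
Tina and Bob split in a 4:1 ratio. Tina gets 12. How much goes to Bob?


Find the multiplier:
12 / 4 = 3
Apply to Bob's share:
1 x 3 = 3

3


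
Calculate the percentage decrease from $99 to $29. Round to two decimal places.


Find the absolute change:
|29 - 99| = 70
Divide by original and multiply by 100:
70 / 99 x 100 = 70.7070...% ≈ 70.71%

70.71%


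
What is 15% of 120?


Convert percentage to decimal:
15% = 0.15
Multiply:
120 x 0.15 = 18

18


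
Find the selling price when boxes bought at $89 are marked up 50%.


Calculate the markup amount:
50% of $89 = $44.50
Add to cost:
$89 + $44.50 = $133.50

$133.50


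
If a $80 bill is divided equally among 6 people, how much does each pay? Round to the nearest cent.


Total bill: $80
Number of people: 6
Each pays: $80 / 6 = $13.3333... ≈ $13.33

$13.33


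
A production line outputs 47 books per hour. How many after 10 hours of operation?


Production rate: 47 books per hour
Time: 10 hours
Total: 47 x 10 = 470 books

470 books


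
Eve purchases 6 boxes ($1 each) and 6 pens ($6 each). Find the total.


Cost of boxes:
6 x $1 = $6
Cost of pens:
6 x $6 = $36
Add both:
$6 + $36 = $42

$42


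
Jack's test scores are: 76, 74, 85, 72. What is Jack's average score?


Add the scores:
76 + 74 + 85 + 72 = 307
Divide by the number of tests:
307 / 4 = 76.75

76.75


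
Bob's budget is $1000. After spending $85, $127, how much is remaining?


Add up expenses:
$85 + $127 = $212
Subtract from budget:
$1000 - $212 = $788

$788


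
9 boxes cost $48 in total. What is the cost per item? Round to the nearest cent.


Total cost: $48
Number of items: 9
Unit price: $48 / 9 = $5.3333... ≈ $5.33

$5.33


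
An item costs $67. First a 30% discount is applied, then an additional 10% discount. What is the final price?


First discount:
30% of $67 = $20.10
Price after first discount:
$67 - $20.10 = $46.90
Second discount:
10% of $46.90 = $4.69
Final price:
$46.90 - $4.69 = $42.21

$42.21


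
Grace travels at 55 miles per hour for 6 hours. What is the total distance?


Use the formula: distance = speed x time
Speed = 55 mph, Time = 6 hours
55 x 6 = 330 miles

330 miles


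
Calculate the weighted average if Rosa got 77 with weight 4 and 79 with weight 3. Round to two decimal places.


Weighted sum:
4 x 77 + 3 x 79 = 545
Total weight:
4 + 3 = 7
Weighted average:
545 / 7 = 77.8571... ≈ 77.86

77.86


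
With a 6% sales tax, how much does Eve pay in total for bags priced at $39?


Calculate the tax:
6% of $39 = $2.34
Add tax to price:
$39 + $2.34 = $41.34

$41.34


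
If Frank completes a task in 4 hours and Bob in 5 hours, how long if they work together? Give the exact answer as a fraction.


Frank's rate: 1/4 of the job per hour
Bob's rate: 1/5 of the job per hour
Combined rate: 1/4 + 1/5 = 9/20 per hour
Time = 1 / (9/20) = 20/9 hours (≈ 2.22 hours)

20/9 hours


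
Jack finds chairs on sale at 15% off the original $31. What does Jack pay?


Calculate the discount amount:
15% of $31 = $4.65
Subtract from original:
$31 - $4.65 = $26.35

$26.35


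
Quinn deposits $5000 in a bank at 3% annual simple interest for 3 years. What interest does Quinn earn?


Use the formula I = P x R x T / 100
P x R x T = 5000 x 3 x 3 = 45000
I = 45000 / 100 = $450

$450


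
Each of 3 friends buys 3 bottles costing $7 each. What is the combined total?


Cost per person:
3 x $7 = $21
Group total:
3 x $21 = $63

$63


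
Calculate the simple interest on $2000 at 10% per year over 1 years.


Use the formula I = P x R x T / 100
P x R x T = 2000 x 10 x 1 = 20000
I = 20000 / 100 = $200

$200


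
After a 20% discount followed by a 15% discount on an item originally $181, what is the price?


First discount:
20% of $181 = $36.20
Price after first discount:
$181 - $36.20 = $144.80
Second discount:
15% of $144.80 = $21.72
Final price:
$144.80 - $21.72 = $123.08

$123.08


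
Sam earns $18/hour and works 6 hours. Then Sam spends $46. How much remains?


Calculate earnings:
6 x $18 = $108
Subtract spending:
$108 - $46 = $62

$62


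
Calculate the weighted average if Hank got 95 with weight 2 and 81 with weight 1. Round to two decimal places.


Weighted sum:
2 x 95 + 1 x 81 = 271
Total weight:
2 + 1 = 3
Weighted average:
271 / 3 = 90.3333... ≈ 90.33

90.33


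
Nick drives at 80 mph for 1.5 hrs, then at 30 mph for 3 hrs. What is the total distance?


Leg 1 distance:
80 x 1.5 = 120 miles
Leg 2 distance:
30 x 3 = 90 miles
Total distance:
120 + 90 = 210 miles

210 miles


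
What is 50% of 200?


Convert percentage to decimal:
50% = 0.5
Multiply:
200 x 0.5 = 100

100


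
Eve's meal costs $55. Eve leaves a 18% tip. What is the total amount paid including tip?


Calculate the tip:
18% of $55 = $9.90
Add tip to meal cost:
$55 + $9.90 = $64.90

$64.90


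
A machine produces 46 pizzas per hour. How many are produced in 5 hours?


Production rate: 46 pizzas per hour
Time: 5 hours
Total: 46 x 5 = 230 pizzas

230 pizzas


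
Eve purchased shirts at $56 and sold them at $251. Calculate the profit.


Selling price = $251
Cost price = $56
Profit = selling price - cost price:
Profit = $251 - $56 = $195

$195


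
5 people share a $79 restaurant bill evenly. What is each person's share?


Total bill: $79
Number of people: 5
Each pays: $79 / 5 = $15.80

$15.80


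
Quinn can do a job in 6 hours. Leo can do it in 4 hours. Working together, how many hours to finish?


Quinn's rate: 1/6 of the job per hour
Leo's rate: 1/4 of the job per hour
Combined rate: 1/6 + 1/4 = 5/12 per hour
Time = 1 / (5/12) = 12/5 = 2.4 hours

2.4 hours


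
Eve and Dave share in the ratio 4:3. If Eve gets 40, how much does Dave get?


Find the multiplier:
40 / 4 = 10
Apply to Dave's share:
3 x 10 = 30

30


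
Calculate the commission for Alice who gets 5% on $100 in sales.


Convert rate to decimal:
5% = 0.05
Multiply by sales:
$100 x 0.05 = $5

$5


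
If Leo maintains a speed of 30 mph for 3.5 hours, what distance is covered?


Use the formula: distance = speed x time
Speed = 30 mph, Time = 3.5 hours
30 x 3.5 = 105 miles

105 miles


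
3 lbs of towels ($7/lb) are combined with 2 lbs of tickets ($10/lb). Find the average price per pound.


Cost of towels:
3 x $7 = $21
Cost of tickets:
2 x $10 = $20
Total cost: $21 + $20 = $41
Total weight: 5 lbs
Average: $41 / 5 = $8.20/lb

$8.20/lb


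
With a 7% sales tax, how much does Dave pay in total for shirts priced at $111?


Calculate the tax:
7% of $111 = $7.77
Add tax to price:
$111 + $7.77 = $118.77

$118.77


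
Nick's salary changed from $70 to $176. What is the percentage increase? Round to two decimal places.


Find the absolute change:
|176 - 70| = 106
Divide by original and multiply by 100:
106 / 70 x 100 = 151.4285...% ≈ 151.43%

151.43%


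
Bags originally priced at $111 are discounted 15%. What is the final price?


Calculate the discount amount:
15% of $111 = $16.65
Subtract from original:
$111 - $16.65 = $94.35

$94.35


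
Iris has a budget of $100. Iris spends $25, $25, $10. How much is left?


Add up expenses:
$25 + $25 + $10 = $60
Subtract from budget:
$100 - $60 = $40

$40


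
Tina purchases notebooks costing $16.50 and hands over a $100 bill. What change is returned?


Start with the amount paid:
$100
Subtract the price:
$100 - $16.50 = $83.50

$83.50


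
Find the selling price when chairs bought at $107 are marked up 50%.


Calculate the markup amount:
50% of $107 = $53.50
Add to cost:
$107 + $53.50 = $160.50

$160.50


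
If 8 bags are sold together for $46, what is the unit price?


Total cost: $46
Number of items: 8
Unit price: $46 / 8 = $5.75

$5.75


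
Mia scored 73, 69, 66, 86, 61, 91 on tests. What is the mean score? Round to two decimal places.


Add the scores:
73 + 69 + 66 + 86 + 61 + 91 = 446
Divide by the number of tests:
446 / 6 = 74.3333... ≈ 74.33

74.33


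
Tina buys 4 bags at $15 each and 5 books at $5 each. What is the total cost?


Cost of bags:
4 x $15 = $60
Cost of books:
5 x $5 = $25
Add both:
$60 + $25 = $85

$85


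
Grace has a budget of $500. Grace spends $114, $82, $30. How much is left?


Add up expenses:
$114 + $82 + $30 = $226
Subtract from budget:
$500 - $226 = $274

$274


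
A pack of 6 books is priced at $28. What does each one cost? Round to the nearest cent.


Total cost: $28
Number of items: 6
Unit price: $28 / 6 = $4.6666... ≈ $4.67

$4.67


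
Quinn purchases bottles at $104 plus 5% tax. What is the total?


Calculate the tax:
5% of $104 = $5.20
Add tax to price:
$104 + $5.20 = $109.20

$109.20


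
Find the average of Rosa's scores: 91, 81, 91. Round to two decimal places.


Add the scores:
91 + 81 + 91 = 263
Divide by the number of tests:
263 / 3 = 87.6666... ≈ 87.67

87.67


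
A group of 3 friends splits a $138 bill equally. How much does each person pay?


Total bill: $138
Number of people: 3
Each pays: $138 / 3 = $46

$46


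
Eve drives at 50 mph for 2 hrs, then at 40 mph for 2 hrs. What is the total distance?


Leg 1 distance:
50 x 2 = 100 miles
Leg 2 distance:
40 x 2 = 80 miles
Total distance:
100 + 80 = 180 miles

180 miles


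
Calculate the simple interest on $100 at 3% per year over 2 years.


Use the formula I = P x R x T / 100
P x R x T = 100 x 3 x 2 = 600
I = 600 / 100 = $6

$6


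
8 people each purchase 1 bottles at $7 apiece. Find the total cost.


Cost per person:
1 x $7 = $7
Group total:
8 x $7 = $56

$56


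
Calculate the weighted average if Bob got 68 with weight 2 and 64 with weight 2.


Weighted sum:
2 x 68 + 2 x 64 = 264
Total weight:
2 + 2 = 4
Weighted average:
264 / 4 = 66

66


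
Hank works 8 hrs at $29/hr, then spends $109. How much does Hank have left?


Calculate earnings:
8 x $29 = $232
Subtract spending:
$232 - $109 = $123

$123


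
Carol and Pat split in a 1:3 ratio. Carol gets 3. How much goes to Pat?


Find the multiplier:
3 / 1 = 3
Apply to Pat's share:
3 x 3 = 9

9


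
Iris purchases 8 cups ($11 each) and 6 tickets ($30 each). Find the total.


Cost of cups:
8 x $11 = $88
Cost of tickets:
6 x $30 = $180
Add both:
$88 + $180 = $268

$268


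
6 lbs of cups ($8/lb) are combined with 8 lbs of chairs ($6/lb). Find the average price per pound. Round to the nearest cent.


Cost of cups:
6 x $8 = $48
Cost of chairs:
8 x $6 = $48
Total cost: $48 + $48 = $96
Total weight: 14 lbs
Average: $96 / 14 = $6.8571... ≈ $6.86/lb

$6.86/lb


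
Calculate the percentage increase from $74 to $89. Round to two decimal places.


Find the absolute change:
|89 - 74| = 15
Divide by original and multiply by 100:
15 / 74 x 100 = 20.2702...% ≈ 20.27%

20.27%


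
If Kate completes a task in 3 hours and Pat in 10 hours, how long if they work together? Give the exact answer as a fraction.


Kate's rate: 1/3 of the job per hour
Pat's rate: 1/10 of the job per hour
Combined rate: 1/3 + 1/10 = 13/30 per hour
Time = 1 / (13/30) = 30/13 hours (≈ 2.31 hours)

30/13 hours


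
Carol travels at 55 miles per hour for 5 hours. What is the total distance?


Use the formula: distance = speed x time
Speed = 55 mph, Time = 5 hours
55 x 5 = 275 miles

275 miles


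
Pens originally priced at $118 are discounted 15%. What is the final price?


Calculate the discount amount:
15% of $118 = $17.70
Subtract from original:
$118 - $17.70 = $100.30

$100.30


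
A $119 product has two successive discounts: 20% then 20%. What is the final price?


First discount:
20% of $119 = $23.80
Price after first discount:
$119 - $23.80 = $95.20
Second discount:
20% of $95.20 = $19.04
Final price:
$95.20 - $19.04 = $76.16

$76.16


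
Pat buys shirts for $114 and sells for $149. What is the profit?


Selling price = $149
Cost price = $114
Profit = selling price - cost price:
Profit = $149 - $114 = $35

$35


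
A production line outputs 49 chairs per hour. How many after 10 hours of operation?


Production rate: 49 chairs per hour
Time: 10 hours
Total: 49 x 10 = 490 chairs

490 chairs


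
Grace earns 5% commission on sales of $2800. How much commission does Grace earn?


Convert rate to decimal:
5% = 0.05
Multiply by sales:
$2800 x 0.05 = $140

$140


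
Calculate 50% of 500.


Convert percentage to decimal:
50% = 0.5
Multiply:
500 x 0.5 = 250

250


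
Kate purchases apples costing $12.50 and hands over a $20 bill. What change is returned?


Start with the amount paid:
$20
Subtract the price:
$20 - $12.50 = $7.50

$7.50


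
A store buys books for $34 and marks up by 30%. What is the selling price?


Calculate the markup amount:
30% of $34 = $10.20
Add to cost:
$34 + $10.20 = $44.20

$44.20


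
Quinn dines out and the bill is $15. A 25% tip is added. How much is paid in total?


Calculate the tip:
25% of $15 = $3.75
Add tip to meal cost:
$15 + $3.75 = $18.75

$18.75


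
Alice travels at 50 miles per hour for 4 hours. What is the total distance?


Use the formula: distance = speed x time
Speed = 50 mph, Time = 4 hours
50 x 4 = 200 miles

200 miles


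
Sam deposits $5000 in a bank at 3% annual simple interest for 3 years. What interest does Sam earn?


Use the formula I = P x R x T / 100
P x R x T = 5000 x 3 x 3 = 45000
I = 45000 / 100 = $450

$450


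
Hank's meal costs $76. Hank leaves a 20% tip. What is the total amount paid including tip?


Calculate the tip:
20% of $76 = $15.20
Add tip to meal cost:
$76 + $15.20 = $91.20

$91.20


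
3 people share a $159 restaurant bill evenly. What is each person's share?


Total bill: $159
Number of people: 3
Each pays: $159 / 3 = $53

$53


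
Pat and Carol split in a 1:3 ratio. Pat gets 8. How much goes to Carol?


Find the multiplier:
8 / 1 = 8
Apply to Carol's share:
3 x 8 = 24

24


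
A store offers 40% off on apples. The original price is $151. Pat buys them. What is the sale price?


Calculate the discount amount:
40% of $151 = $60.40
Subtract from original:
$151 - $60.40 = $90.60

$90.60


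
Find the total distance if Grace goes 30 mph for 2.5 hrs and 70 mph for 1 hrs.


Leg 1 distance:
30 x 2.5 = 75 miles
Leg 2 distance:
70 x 1 = 70 miles
Total distance:
75 + 70 = 145 miles

145 miles


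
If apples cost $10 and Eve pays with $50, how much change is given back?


Start with the amount paid:
$50
Subtract the price:
$50 - $10 = $40

$40


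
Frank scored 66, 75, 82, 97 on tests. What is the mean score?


Add the scores:
66 + 75 + 82 + 97 = 320
Divide by the number of tests:
320 / 4 = 80

80


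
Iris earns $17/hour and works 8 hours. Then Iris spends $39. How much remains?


Calculate earnings:
8 x $17 = $136
Subtract spending:
$136 - $39 = $97

$97


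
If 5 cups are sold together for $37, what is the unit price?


Total cost: $37
Number of items: 5
Unit price: $37 / 5 = $7.40

$7.40


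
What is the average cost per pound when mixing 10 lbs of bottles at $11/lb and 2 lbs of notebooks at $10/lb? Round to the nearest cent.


Cost of bottles:
10 x $11 = $110
Cost of notebooks:
2 x $10 = $20
Total cost: $110 + $20 = $130
Total weight: 12 lbs
Average: $130 / 12 = $10.8333... ≈ $10.83/lb

$10.83/lb


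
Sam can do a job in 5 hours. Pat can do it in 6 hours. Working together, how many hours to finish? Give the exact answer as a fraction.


Sam's rate: 1/5 of the job per hour
Pat's rate: 1/6 of the job per hour
Combined rate: 1/5 + 1/6 = 11/30 per hour
Time = 1 / (11/30) = 30/11 hours (≈ 2.73 hours)

30/11 hours


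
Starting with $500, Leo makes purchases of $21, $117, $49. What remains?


Add up expenses:
$21 + $117 + $49 = $187
Subtract from budget:
$500 - $187 = $313

$313


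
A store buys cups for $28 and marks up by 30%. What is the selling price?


Calculate the markup amount:
30% of $28 = $8.40
Add to cost:
$28 + $8.40 = $36.40

$36.40


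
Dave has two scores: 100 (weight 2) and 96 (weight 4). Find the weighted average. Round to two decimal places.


Weighted sum:
2 x 100 + 4 x 96 = 584
Total weight:
2 + 4 = 6
Weighted average:
584 / 6 = 97.3333... ≈ 97.33

97.33


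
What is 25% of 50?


Convert percentage to decimal:
25% = 0.25
Multiply:
50 x 0.25 = 12.5

12.5


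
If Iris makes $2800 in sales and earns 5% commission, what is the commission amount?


Convert rate to decimal:
5% = 0.05
Multiply by sales:
$2800 x 0.05 = $140

$140


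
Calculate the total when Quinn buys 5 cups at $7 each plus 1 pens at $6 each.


Cost of cups:
5 x $7 = $35
Cost of pens:
1 x $6 = $6
Add both:
$35 + $6 = $41

$41


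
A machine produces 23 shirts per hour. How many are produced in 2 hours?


Production rate: 23 shirts per hour
Time: 2 hours
Total: 23 x 2 = 46 shirts

46 shirts


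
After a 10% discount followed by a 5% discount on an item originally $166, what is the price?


First discount:
10% of $166 = $16.60
Price after first discount:
$166 - $16.60 = $149.40
Second discount:
5% of $149.40 = $7.47
Final price:
$149.40 - $7.47 = $141.93

$141.93


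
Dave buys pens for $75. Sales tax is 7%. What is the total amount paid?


Calculate the tax:
7% of $75 = $5.25
Add tax to price:
$75 + $5.25 = $80.25

$80.25


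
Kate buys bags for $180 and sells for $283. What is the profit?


Selling price = $283
Cost price = $180
Profit = selling price - cost price:
Profit = $283 - $180 = $103

$103


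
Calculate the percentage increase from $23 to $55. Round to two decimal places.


Find the absolute change:
|55 - 23| = 32
Divide by original and multiply by 100:
32 / 23 x 100 = 139.1304...% ≈ 139.13%

139.13%


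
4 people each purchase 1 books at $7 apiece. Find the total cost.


Cost per person:
1 x $7 = $7
Group total:
4 x $7 = $28

$28


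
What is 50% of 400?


Convert percentage to decimal:
50% = 0.5
Multiply:
400 x 0.5 = 200

200


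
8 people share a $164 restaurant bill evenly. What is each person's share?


Total bill: $164
Number of people: 8
Each pays: $164 / 8 = $20.50

$20.50


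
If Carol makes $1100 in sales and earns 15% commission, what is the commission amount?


Convert rate to decimal:
15% = 0.15
Multiply by sales:
$1100 x 0.15 = $165

$165


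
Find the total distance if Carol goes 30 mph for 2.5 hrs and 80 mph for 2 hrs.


Leg 1 distance:
30 x 2.5 = 75 miles
Leg 2 distance:
80 x 2 = 160 miles
Total distance:
75 + 160 = 235 miles

235 miles


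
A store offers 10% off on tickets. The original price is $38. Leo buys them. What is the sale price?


Calculate the discount amount:
10% of $38 = $3.80
Subtract from original:
$38 - $3.80 = $34.20

$34.20


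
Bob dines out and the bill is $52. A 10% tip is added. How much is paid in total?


Calculate the tip:
10% of $52 = $5.20
Add tip to meal cost:
$52 + $5.20 = $57.20

$57.20


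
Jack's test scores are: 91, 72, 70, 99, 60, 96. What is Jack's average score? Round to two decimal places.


Add the scores:
91 + 72 + 70 + 99 + 60 + 96 = 488
Divide by the number of tests:
488 / 6 = 81.3333... ≈ 81.33

81.33


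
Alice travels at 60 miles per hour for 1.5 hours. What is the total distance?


Use the formula: distance = speed x time
Speed = 60 mph, Time = 1.5 hours
60 x 1.5 = 90 miles

90 miles


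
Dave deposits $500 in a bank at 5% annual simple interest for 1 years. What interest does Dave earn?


Use the formula I = P x R x T / 100
P x R x T = 500 x 5 x 1 = 2500
I = 2500 / 100 = $25

$25


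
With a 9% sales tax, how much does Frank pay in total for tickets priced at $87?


Calculate the tax:
9% of $87 = $7.83
Add tax to price:
$87 + $7.83 = $94.83

$94.83


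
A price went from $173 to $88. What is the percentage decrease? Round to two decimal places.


Find the absolute change:
|88 - 173| = 85
Divide by original and multiply by 100:
85 / 173 x 100 = 49.1329...% ≈ 49.13%

49.13%


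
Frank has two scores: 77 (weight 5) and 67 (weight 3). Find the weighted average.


Weighted sum:
5 x 77 + 3 x 67 = 586
Total weight:
5 + 3 = 8
Weighted average:
586 / 8 = 73.25

73.25


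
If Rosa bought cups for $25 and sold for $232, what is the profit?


Selling price = $232
Cost price = $25
Profit = selling price - cost price:
Profit = $232 - $25 = $207

$207


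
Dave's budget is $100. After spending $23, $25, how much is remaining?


Add up expenses:
$23 + $25 = $48
Subtract from budget:
$100 - $48 = $52

$52


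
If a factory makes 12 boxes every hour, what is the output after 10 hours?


Production rate: 12 boxes per hour
Time: 10 hours
Total: 12 x 10 = 120 boxes

120 boxes


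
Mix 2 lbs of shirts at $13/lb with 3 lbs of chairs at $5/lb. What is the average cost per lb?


Cost of shirts:
2 x $13 = $26
Cost of chairs:
3 x $5 = $15
Total cost: $26 + $15 = $41
Total weight: 5 lbs
Average: $41 / 5 = $8.20/lb

$8.20/lb


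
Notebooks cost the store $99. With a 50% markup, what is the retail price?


Calculate the markup amount:
50% of $99 = $49.50
Add to cost:
$99 + $49.50 = $148.50

$148.50


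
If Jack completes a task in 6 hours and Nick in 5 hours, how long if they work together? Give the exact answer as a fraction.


Jack's rate: 1/6 of the job per hour
Nick's rate: 1/5 of the job per hour
Combined rate: 1/6 + 1/5 = 11/30 per hour
Time = 1 / (11/30) = 30/11 hours (≈ 2.73 hours)

30/11 hours


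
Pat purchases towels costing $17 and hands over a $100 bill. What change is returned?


Start with the amount paid:
$100
Subtract the price:
$100 - $17 = $83

$83


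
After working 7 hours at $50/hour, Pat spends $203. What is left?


Calculate earnings:
7 x $50 = $350
Subtract spending:
$350 - $203 = $147

$147


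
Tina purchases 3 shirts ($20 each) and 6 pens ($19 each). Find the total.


Cost of shirts:
3 x $20 = $60
Cost of pens:
6 x $19 = $114
Add both:
$60 + $114 = $174

$174


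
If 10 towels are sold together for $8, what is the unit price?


Total cost: $8
Number of items: 10
Unit price: $8 / 10 = $0.80

$0.80


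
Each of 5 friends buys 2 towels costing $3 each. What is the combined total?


Cost per person:
2 x $3 = $6
Group total:
5 x $6 = $30

$30


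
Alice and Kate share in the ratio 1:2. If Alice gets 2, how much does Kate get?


Find the multiplier:
2 / 1 = 2
Apply to Kate's share:
2 x 2 = 4

4


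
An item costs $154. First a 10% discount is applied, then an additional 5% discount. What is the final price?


First discount:
10% of $154 = $15.40
Price after first discount:
$154 - $15.40 = $138.60
Second discount:
5% of $138.60 = $6.93
Final price:
$138.60 - $6.93 = $131.67

$131.67


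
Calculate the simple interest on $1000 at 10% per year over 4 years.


Use the formula I = P x R x T / 100
P x R x T = 1000 x 10 x 4 = 40000
I = 40000 / 100 = $400

$400


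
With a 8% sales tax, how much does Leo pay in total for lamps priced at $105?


Calculate the tax:
8% of $105 = $8.40
Add tax to price:
$105 + $8.40 = $113.40

$113.40


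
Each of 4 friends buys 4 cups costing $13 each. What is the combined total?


Cost per person:
4 x $13 = $52
Group total:
4 x $52 = $208

$208


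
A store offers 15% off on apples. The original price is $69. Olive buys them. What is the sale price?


Calculate the discount amount:
15% of $69 = $10.35
Subtract from original:
$69 - $10.35 = $58.65

$58.65


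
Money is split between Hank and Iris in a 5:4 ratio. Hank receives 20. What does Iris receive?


Find the multiplier:
20 / 5 = 4
Apply to Iris's share:
4 x 4 = 16

16


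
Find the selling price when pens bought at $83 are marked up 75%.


Calculate the markup amount:
75% of $83 = $62.25
Add to cost:
$83 + $62.25 = $145.25

$145.25


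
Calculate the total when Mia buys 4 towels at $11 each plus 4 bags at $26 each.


Cost of towels:
4 x $11 = $44
Cost of bags:
4 x $26 = $104
Add both:
$44 + $104 = $148

$148


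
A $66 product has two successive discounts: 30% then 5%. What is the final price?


First discount:
30% of $66 = $19.80
Price after first discount:
$66 - $19.80 = $46.20
Second discount:
5% of $46.20 = $2.31
Final price:
$46.20 - $2.31 = $43.89

$43.89


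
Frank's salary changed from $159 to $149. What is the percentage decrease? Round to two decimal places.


Find the absolute change:
|149 - 159| = 10
Divide by original and multiply by 100:
10 / 159 x 100 = 6.2893...% ≈ 6.29%

6.29%


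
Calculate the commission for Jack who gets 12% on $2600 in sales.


Convert rate to decimal:
12% = 0.12
Multiply by sales:
$2600 x 0.12 = $312

$312


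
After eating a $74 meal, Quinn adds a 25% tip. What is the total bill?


Calculate the tip:
25% of $74 = $18.50
Add tip to meal cost:
$74 + $18.50 = $92.50

$92.50


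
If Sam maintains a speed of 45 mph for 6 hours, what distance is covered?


Use the formula: distance = speed x time
Speed = 45 mph, Time = 6 hours
45 x 6 = 270 miles

270 miles


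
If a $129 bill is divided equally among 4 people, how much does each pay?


Total bill: $129
Number of people: 4
Each pays: $129 / 4 = $32.25

$32.25


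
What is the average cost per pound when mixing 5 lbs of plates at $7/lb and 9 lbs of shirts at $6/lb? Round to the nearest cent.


Cost of plates:
5 x $7 = $35
Cost of shirts:
9 x $6 = $54
Total cost: $35 + $54 = $89
Total weight: 14 lbs
Average: $89 / 14 = $6.3571... ≈ $6.36/lb

$6.36/lb


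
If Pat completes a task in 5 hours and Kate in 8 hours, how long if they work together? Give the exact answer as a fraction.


Pat's rate: 1/5 of the job per hour
Kate's rate: 1/8 of the job per hour
Combined rate: 1/5 + 1/8 = 13/40 per hour
Time = 1 / (13/40) = 40/13 hours (≈ 3.08 hours)

40/13 hours


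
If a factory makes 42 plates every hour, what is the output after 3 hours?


Production rate: 42 plates per hour
Time: 3 hours
Total: 42 x 3 = 126 plates

126 plates


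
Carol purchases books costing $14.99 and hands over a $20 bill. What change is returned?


Start with the amount paid:
$20
Subtract the price:
$20 - $14.99 = $5.01

$5.01


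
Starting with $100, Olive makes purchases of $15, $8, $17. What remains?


Add up expenses:
$15 + $8 + $17 = $40
Subtract from budget:
$100 - $40 = $60

$60


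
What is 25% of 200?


Convert percentage to decimal:
25% = 0.25
Multiply:
200 x 0.25 = 50

50


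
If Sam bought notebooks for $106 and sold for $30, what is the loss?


Selling price = $30
Cost price = $106
Loss = cost price - selling price:
Loss = $106 - $30 = $76

$76


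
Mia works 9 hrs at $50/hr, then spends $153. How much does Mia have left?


Calculate earnings:
9 x $50 = $450
Subtract spending:
$450 - $153 = $297

$297


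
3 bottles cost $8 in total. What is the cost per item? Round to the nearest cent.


Total cost: $8
Number of items: 3
Unit price: $8 / 3 = $2.6666... ≈ $2.67

$2.67


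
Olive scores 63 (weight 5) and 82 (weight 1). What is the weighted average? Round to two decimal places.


Weighted sum:
5 x 63 + 1 x 82 = 397
Total weight:
5 + 1 = 6
Weighted average:
397 / 6 = 66.1666... ≈ 66.17

66.17


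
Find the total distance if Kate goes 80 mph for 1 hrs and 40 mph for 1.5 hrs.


Leg 1 distance:
80 x 1 = 80 miles
Leg 2 distance:
40 x 1.5 = 60 miles
Total distance:
80 + 60 = 140 miles

140 miles


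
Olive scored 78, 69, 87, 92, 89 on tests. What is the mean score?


Add the scores:
78 + 69 + 87 + 92 + 89 = 415
Divide by the number of tests:
415 / 5 = 83

83


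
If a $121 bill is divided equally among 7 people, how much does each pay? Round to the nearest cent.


Total bill: $121
Number of people: 7
Each pays: $121 / 7 = $17.2857... ≈ $17.29

$17.29


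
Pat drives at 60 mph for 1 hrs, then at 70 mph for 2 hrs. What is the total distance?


Leg 1 distance:
60 x 1 = 60 miles
Leg 2 distance:
70 x 2 = 140 miles
Total distance:
60 + 140 = 200 miles

200 miles


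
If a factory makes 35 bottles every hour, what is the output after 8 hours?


Production rate: 35 bottles per hour
Time: 8 hours
Total: 35 x 8 = 280 bottles

280 bottles


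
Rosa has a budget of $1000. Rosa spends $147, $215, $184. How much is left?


Add up expenses:
$147 + $215 + $184 = $546
Subtract from budget:
$1000 - $546 = $454

$454


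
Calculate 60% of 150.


Convert percentage to decimal:
60% = 0.6
Multiply:
150 x 0.6 = 90

90


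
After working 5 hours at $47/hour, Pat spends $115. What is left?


Calculate earnings:
5 x $47 = $235
Subtract spending:
$235 - $115 = $120

$120


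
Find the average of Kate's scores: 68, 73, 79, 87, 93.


Add the scores:
68 + 73 + 79 + 87 + 93 = 400
Divide by the number of tests:
400 / 5 = 80

80


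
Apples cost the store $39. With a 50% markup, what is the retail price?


Calculate the markup amount:
50% of $39 = $19.50
Add to cost:
$39 + $19.50 = $58.50

$58.50


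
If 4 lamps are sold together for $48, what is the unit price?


Total cost: $48
Number of items: 4
Unit price: $48 / 4 = $12

$12


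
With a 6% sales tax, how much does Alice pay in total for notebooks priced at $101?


Calculate the tax:
6% of $101 = $6.06
Add tax to price:
$101 + $6.06 = $107.06

$107.06


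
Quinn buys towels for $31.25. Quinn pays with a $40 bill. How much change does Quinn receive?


Start with the amount paid:
$40
Subtract the price:
$40 - $31.25 = $8.75

$8.75


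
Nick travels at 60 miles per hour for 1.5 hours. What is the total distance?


Use the formula: distance = speed x time
Speed = 60 mph, Time = 1.5 hours
60 x 1.5 = 90 miles

90 miles


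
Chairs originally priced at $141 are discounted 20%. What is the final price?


Calculate the discount amount:
20% of $141 = $28.20
Subtract from original:
$141 - $28.20 = $112.80

$112.80


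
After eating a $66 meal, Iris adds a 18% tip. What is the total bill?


Calculate the tip:
18% of $66 = $11.88
Add tip to meal cost:
$66 + $11.88 = $77.88

$77.88


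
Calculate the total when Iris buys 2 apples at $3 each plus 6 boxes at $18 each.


Cost of apples:
2 x $3 = $6
Cost of boxes:
6 x $18 = $108
Add both:
$6 + $108 = $114

$114


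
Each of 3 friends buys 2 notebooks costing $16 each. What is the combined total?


Cost per person:
2 x $16 = $32
Group total:
3 x $32 = $96

$96


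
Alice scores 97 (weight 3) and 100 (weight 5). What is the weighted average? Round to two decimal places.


Weighted sum:
3 x 97 + 5 x 100 = 791
Total weight:
3 + 5 = 8
Weighted average:
791 / 8 = 98.875 ≈ 98.88

98.88


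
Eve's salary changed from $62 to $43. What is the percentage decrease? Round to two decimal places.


Find the absolute change:
|43 - 62| = 19
Divide by original and multiply by 100:
19 / 62 x 100 = 30.6451...% ≈ 30.65%

30.65%
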